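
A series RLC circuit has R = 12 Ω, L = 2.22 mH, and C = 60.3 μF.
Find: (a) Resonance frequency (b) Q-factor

Step 1 — Resonance condition Im(Z)=0 gives ω₀ = 1/√(LC).
Step 2 — ω₀ = 1/√(0.00222·6.03e-05) = 2733 rad/s.
Step 3 — f₀ = ω₀/(2π) = 435 Hz.
Step 4 — Series Q: Q = ω₀L/R = 2733·0.00222/12 = 0.5056.

(a) f₀ = 435 Hz  (b) Q = 0.5056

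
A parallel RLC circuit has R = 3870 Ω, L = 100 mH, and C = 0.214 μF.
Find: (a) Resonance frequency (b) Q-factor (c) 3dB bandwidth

Step 1 — Resonance: ω₀ = 1/√(LC) = 1/√(0.1·2.14e-07) = 6836 rad/s.
Step 2 — f₀ = ω₀/(2π) = 1088 Hz.
Step 3 — Parallel Q: Q = R/(ω₀L) = 3870/(6836·0.1) = 5.661.
Step 4 — Bandwidth: Δω = ω₀/Q = 1207 rad/s; BW = Δω/(2π) = 192.2 Hz.

(a) f₀ = 1088 Hz  (b) Q = 5.661  (c) BW = 192.2 Hz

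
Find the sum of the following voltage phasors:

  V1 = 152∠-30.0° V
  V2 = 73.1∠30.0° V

Step 1 — Convert each phasor to rectangular form:
  V1 = 152·(cos(-30.0°) + j·sin(-30.0°)) = 131.6 - j76 V
  V2 = 73.1·(cos(30.0°) + j·sin(30.0°)) = 63.31 + j36.55 V
Step 2 — Sum components: V_total = 194.9 - j39.45 V.
Step 3 — Convert to polar: |V_total| = 198.9 V, ∠V_total = -11.4°.

V_total = 198.9∠-11.4° V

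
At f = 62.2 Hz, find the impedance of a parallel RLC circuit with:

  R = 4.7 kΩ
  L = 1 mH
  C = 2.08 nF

Step 1 — Angular frequency: ω = 2π·f = 2π·62.2 = 390.8 rad/s.
Step 2 — Component impedances:
  R: Z = R = 4700 Ω
  L: Z = jωL = j·390.8·0.001 = 0 + j0.3908 Ω
  C: Z = 1/(jωC) = -j/(ω·C) = 0 - j1.23e+06 Ω
Step 3 — Parallel combination: 1/Z_total = 1/R + 1/L + 1/C; Z_total = 3.25e-05 + j0.3908 Ω = 0.3908∠90.0° Ω.

Z = 3.25e-05 + j0.3908 Ω = 0.3908∠90.0° Ω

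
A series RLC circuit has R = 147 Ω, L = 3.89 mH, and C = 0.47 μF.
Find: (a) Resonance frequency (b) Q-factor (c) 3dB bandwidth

Step 1 — Resonance: ω₀ = 1/√(LC) = 1/√(0.00389·4.7e-07) = 2.339e+04 rad/s.
Step 2 — f₀ = ω₀/(2π) = 3722 Hz.
Step 3 — Series Q: Q = ω₀L/R = 2.339e+04·0.00389/147 = 0.6189.
Step 4 — Bandwidth: Δω = ω₀/Q = 3.779e+04 rad/s; BW = Δω/(2π) = 6014 Hz.

(a) f₀ = 3722 Hz  (b) Q = 0.6189  (c) BW = 6014 Hz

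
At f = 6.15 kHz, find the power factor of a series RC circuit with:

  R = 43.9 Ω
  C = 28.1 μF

Step 1 — Angular frequency: ω = 2π·f = 2π·6150 = 3.864e+04 rad/s.
Step 2 — Component impedances:
  R: Z = R = 43.9 Ω
  C: Z = 1/(jωC) = -j/(ω·C) = 0 - j0.921 Ω
Step 3 — Series combination: Z_total = R + C = 43.9 - j0.921 Ω = 43.91∠-1.2° Ω.
Step 4 — Power factor: PF = cos(φ) = Re(Z)/|Z| = 43.9/43.91 = 0.9998.
Step 5 — Type: Im(Z) = -0.921 ⇒ leading (phase φ = -1.2°).

PF = 0.9998 (leading, φ = -1.2°)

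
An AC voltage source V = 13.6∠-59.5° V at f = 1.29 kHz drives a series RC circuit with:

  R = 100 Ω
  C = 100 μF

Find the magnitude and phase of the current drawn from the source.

Step 1 — Angular frequency: ω = 2π·f = 2π·1290 = 8105 rad/s.
Step 2 — Component impedances:
  R: Z = R = 100 Ω
  C: Z = 1/(jωC) = -j/(ω·C) = 0 - j1.234 Ω
Step 3 — Series combination: Z_total = R + C = 100 - j1.234 Ω = 100∠-0.7° Ω.
Step 4 — Source phasor: V = 13.6∠-59.5° V = 6.903 - j11.72 V.
Step 5 — Ohm's law: I = V / Z_total = (6.903 - j11.72) / (100 - j1.234) = 0.07046 - j0.1163 A.
Step 6 — Convert to polar: |I| = 0.136 A, ∠I = -58.8°.

I = 0.136∠-58.8° A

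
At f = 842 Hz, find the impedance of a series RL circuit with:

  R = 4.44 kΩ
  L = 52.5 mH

Step 1 — Angular frequency: ω = 2π·f = 2π·842 = 5290 rad/s.
Step 2 — Component impedances:
  R: Z = R = 4440 Ω
  L: Z = jωL = j·5290·0.0525 = 0 + j277.7 Ω
Step 3 — Series combination: Z_total = R + L = 4440 + j277.7 Ω = 4449∠3.6° Ω.

Z = 4440 + j277.7 Ω = 4449∠3.6° Ω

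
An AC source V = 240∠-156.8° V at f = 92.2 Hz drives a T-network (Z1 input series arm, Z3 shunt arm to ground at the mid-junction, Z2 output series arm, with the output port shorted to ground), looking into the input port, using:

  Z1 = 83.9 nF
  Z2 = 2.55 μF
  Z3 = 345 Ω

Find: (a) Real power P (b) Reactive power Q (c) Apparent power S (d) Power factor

Step 1 — Angular frequency: ω = 2π·f = 2π·92.2 = 579.3 rad/s.
Step 2 — Component impedances:
  Z1: Z = 1/(jωC) = -j/(ω·C) = 0 - j2.057e+04 Ω
  Z2: Z = 1/(jωC) = -j/(ω·C) = 0 - j676.9 Ω
  Z3: Z = R = 345 Ω
Step 3 — With the output port shorted to ground, the output series arm Z2 runs from the junction to ground; the shunt arm Z3 also runs from the junction to ground. They appear in parallel: Z3 || Z2 = 273.9 - j139.6 Ω.
Step 4 — Series with input arm Z1: Z_in = Z1 + (Z3 || Z2) = 273.9 - j2.071e+04 Ω = 2.072e+04∠-89.2° Ω.
Step 5 — Source phasor: V = 240∠-156.8° V = -220.6 - j94.55 V.
Step 6 — Current: I = V / Z = 0.004423 - j0.01071 A = 0.01159∠-67.6° A.
Step 7 — Complex power: S = V·I* = 0.03676 - j2.78 VA.
Step 8 — Real power: P = Re(S) = 0.03676 W.
Step 9 — Reactive power: Q = Im(S) = -2.78 VAR.
Step 10 — Apparent power: |S| = 2.78 VA.
Step 11 — Power factor: PF = P/|S| = 0.01322 (leading).

(a) P = 0.03676 W  (b) Q = -2.78 VAR  (c) S = 2.78 VA  (d) PF = 0.01322 (leading)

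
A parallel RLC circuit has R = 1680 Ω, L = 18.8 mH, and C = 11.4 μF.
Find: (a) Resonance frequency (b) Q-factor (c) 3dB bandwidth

Step 1 — Resonance: ω₀ = 1/√(LC) = 1/√(0.0188·1.14e-05) = 2160 rad/s.
Step 2 — f₀ = ω₀/(2π) = 343.8 Hz.
Step 3 — Parallel Q: Q = R/(ω₀L) = 1680/(2160·0.0188) = 41.37.
Step 4 — Bandwidth: Δω = ω₀/Q = 52.21 rad/s; BW = Δω/(2π) = 8.31 Hz.

(a) f₀ = 343.8 Hz  (b) Q = 41.37  (c) BW = 8.31 Hz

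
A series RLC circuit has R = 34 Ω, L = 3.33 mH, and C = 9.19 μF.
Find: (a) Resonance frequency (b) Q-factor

Step 1 — Resonance condition Im(Z)=0 gives ω₀ = 1/√(LC).
Step 2 — ω₀ = 1/√(0.00333·9.19e-06) = 5716 rad/s.
Step 3 — f₀ = ω₀/(2π) = 909.8 Hz.
Step 4 — Series Q: Q = ω₀L/R = 5716·0.00333/34 = 0.5599.

(a) f₀ = 909.8 Hz  (b) Q = 0.5599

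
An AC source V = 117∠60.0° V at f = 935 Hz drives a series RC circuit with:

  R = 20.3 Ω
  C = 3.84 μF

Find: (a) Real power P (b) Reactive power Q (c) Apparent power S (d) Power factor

Step 1 — Angular frequency: ω = 2π·f = 2π·935 = 5875 rad/s.
Step 2 — Component impedances:
  R: Z = R = 20.3 Ω
  C: Z = 1/(jωC) = -j/(ω·C) = 0 - j44.33 Ω
Step 3 — Series combination: Z_total = R + C = 20.3 - j44.33 Ω = 48.76∠-65.4° Ω.
Step 4 — Source phasor: V = 117∠60.0° V = 58.5 + j101.3 V.
Step 5 — Current: I = V / Z = -1.39 + j1.956 A = 2.4∠125.4° A.
Step 6 — Complex power: S = V·I* = 116.9 - j255.3 VA.
Step 7 — Real power: P = Re(S) = 116.9 W.
Step 8 — Reactive power: Q = Im(S) = -255.3 VAR.
Step 9 — Apparent power: |S| = 280.8 VA.
Step 10 — Power factor: PF = P/|S| = 0.4164 (leading).

(a) P = 116.9 W  (b) Q = -255.3 VAR  (c) S = 280.8 VA  (d) PF = 0.4164 (leading)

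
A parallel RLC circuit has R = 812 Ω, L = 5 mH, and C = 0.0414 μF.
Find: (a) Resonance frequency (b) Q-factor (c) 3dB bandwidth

Step 1 — Resonance: ω₀ = 1/√(LC) = 1/√(0.005·4.14e-08) = 6.95e+04 rad/s.
Step 2 — f₀ = ω₀/(2π) = 1.106e+04 Hz.
Step 3 — Parallel Q: Q = R/(ω₀L) = 812/(6.95e+04·0.005) = 2.337.
Step 4 — Bandwidth: Δω = ω₀/Q = 2.975e+04 rad/s; BW = Δω/(2π) = 4734 Hz.

(a) f₀ = 1.106e+04 Hz  (b) Q = 2.337  (c) BW = 4734 Hz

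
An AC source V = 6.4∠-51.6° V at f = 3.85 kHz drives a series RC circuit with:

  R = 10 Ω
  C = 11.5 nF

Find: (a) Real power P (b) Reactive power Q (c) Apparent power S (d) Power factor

Step 1 — Angular frequency: ω = 2π·f = 2π·3850 = 2.419e+04 rad/s.
Step 2 — Component impedances:
  R: Z = R = 10 Ω
  C: Z = 1/(jωC) = -j/(ω·C) = 0 - j3595 Ω
Step 3 — Series combination: Z_total = R + C = 10 - j3595 Ω = 3595∠-89.8° Ω.
Step 4 — Source phasor: V = 6.4∠-51.6° V = 3.975 - j5.016 V.
Step 5 — Current: I = V / Z = 0.001398 + j0.001102 A = 0.00178∠38.2° A.
Step 6 — Complex power: S = V·I* = 3.17e-05 - j0.01139 VA.
Step 7 — Real power: P = Re(S) = 3.17e-05 W.
Step 8 — Reactive power: Q = Im(S) = -0.01139 VAR.
Step 9 — Apparent power: |S| = 0.01139 VA.
Step 10 — Power factor: PF = P/|S| = 0.002782 (leading).

(a) P = 3.17e-05 W  (b) Q = -0.01139 VAR  (c) S = 0.01139 VA  (d) PF = 0.002782 (leading)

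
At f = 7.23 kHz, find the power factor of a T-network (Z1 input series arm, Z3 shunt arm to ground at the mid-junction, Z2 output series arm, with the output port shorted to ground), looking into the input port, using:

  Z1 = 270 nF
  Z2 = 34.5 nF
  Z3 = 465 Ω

Step 1 — Angular frequency: ω = 2π·f = 2π·7230 = 4.543e+04 rad/s.
Step 2 — Component impedances:
  Z1: Z = 1/(jωC) = -j/(ω·C) = 0 - j81.53 Ω
  Z2: Z = 1/(jωC) = -j/(ω·C) = 0 - j638.1 Ω
  Z3: Z = R = 465 Ω
Step 3 — With the output port shorted to ground, the output series arm Z2 runs from the junction to ground; the shunt arm Z3 also runs from the junction to ground. They appear in parallel: Z3 || Z2 = 303.7 - j221.3 Ω.
Step 4 — Series with input arm Z1: Z_in = Z1 + (Z3 || Z2) = 303.7 - j302.9 Ω = 428.9∠-44.9° Ω.
Step 5 — Power factor: PF = cos(φ) = Re(Z)/|Z| = 303.7/428.9 = 0.7081.
Step 6 — Type: Im(Z) = -302.9 ⇒ leading (phase φ = -44.9°).

PF = 0.7081 (leading, φ = -44.9°)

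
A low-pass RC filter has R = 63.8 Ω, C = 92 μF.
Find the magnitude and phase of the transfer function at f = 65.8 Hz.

Step 1 — Angular frequency: ω = 2π·65.8 = 413.4 rad/s.
Step 2 — Transfer function: H(jω) = 1/(1 + jωRC).
Step 3 — Denominator: 1 + jωRC = 1 + j·413.4·63.8·9.2e-05 = 1 + j2.427.
Step 4 — H = 0.1452 - j0.3523.
Step 5 — Magnitude: |H| = 0.381 (-8.4 dB); phase: φ = -67.6°.

|H| = 0.381 (-8.4 dB), φ = -67.6°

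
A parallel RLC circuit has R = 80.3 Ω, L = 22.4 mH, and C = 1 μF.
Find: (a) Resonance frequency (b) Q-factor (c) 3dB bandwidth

Step 1 — Resonance: ω₀ = 1/√(LC) = 1/√(0.0224·1e-06) = 6682 rad/s.
Step 2 — f₀ = ω₀/(2π) = 1063 Hz.
Step 3 — Parallel Q: Q = R/(ω₀L) = 80.3/(6682·0.0224) = 0.5365.
Step 4 — Bandwidth: Δω = ω₀/Q = 1.245e+04 rad/s; BW = Δω/(2π) = 1982 Hz.

(a) f₀ = 1063 Hz  (b) Q = 0.5365  (c) BW = 1982 Hz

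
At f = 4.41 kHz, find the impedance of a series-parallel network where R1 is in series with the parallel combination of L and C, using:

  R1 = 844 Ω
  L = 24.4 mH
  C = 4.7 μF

Step 1 — Angular frequency: ω = 2π·f = 2π·4410 = 2.771e+04 rad/s.
Step 2 — Component impedances:
  R1: Z = R = 844 Ω
  L: Z = jωL = j·2.771e+04·0.0244 = 0 + j676.1 Ω
  C: Z = 1/(jωC) = -j/(ω·C) = 0 - j7.679 Ω
Step 3 — Parallel branch: L || C = 1/(1/L + 1/C) = 0 - j7.767 Ω.
Step 4 — Series with R1: Z_total = R1 + (L || C) = 844 - j7.767 Ω = 844∠-0.5° Ω.

Z = 844 - j7.767 Ω = 844∠-0.5° Ω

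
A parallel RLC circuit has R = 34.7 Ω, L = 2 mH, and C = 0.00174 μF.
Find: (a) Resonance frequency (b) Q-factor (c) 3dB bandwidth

Step 1 — Resonance: ω₀ = 1/√(LC) = 1/√(0.002·1.74e-09) = 5.361e+05 rad/s.
Step 2 — f₀ = ω₀/(2π) = 8.532e+04 Hz.
Step 3 — Parallel Q: Q = R/(ω₀L) = 34.7/(5.361e+05·0.002) = 0.03237.
Step 4 — Bandwidth: Δω = ω₀/Q = 1.656e+07 rad/s; BW = Δω/(2π) = 2.636e+06 Hz.

(a) f₀ = 8.532e+04 Hz  (b) Q = 0.03237  (c) BW = 2.636e+06 Hz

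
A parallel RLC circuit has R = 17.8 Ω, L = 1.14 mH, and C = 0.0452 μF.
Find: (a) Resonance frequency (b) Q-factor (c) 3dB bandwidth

Step 1 — Resonance: ω₀ = 1/√(LC) = 1/√(0.00114·4.52e-08) = 1.393e+05 rad/s.
Step 2 — f₀ = ω₀/(2π) = 2.217e+04 Hz.
Step 3 — Parallel Q: Q = R/(ω₀L) = 17.8/(1.393e+05·0.00114) = 0.1121.
Step 4 — Bandwidth: Δω = ω₀/Q = 1.243e+06 rad/s; BW = Δω/(2π) = 1.978e+05 Hz.

(a) f₀ = 2.217e+04 Hz  (b) Q = 0.1121  (c) BW = 1.978e+05 Hz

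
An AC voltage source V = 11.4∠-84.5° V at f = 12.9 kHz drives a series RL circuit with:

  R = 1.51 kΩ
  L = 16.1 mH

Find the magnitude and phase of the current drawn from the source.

Step 1 — Angular frequency: ω = 2π·f = 2π·1.29e+04 = 8.105e+04 rad/s.
Step 2 — Component impedances:
  R: Z = R = 1510 Ω
  L: Z = jωL = j·8.105e+04·0.0161 = 0 + j1305 Ω
Step 3 — Series combination: Z_total = R + L = 1510 + j1305 Ω = 1996∠40.8° Ω.
Step 4 — Source phasor: V = 11.4∠-84.5° V = 1.093 - j11.35 V.
Step 5 — Ohm's law: I = V / Z_total = (1.093 - j11.35) / (1510 + j1305) = -0.003304 - j0.00466 A.
Step 6 — Convert to polar: |I| = 0.005712 A, ∠I = -125.3°.

I = 0.005712∠-125.3° A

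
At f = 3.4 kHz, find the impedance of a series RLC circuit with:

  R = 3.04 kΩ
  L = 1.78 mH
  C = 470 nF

Step 1 — Angular frequency: ω = 2π·f = 2π·3400 = 2.136e+04 rad/s.
Step 2 — Component impedances:
  R: Z = R = 3040 Ω
  L: Z = jωL = j·2.136e+04·0.00178 = 0 + j38.03 Ω
  C: Z = 1/(jωC) = -j/(ω·C) = 0 - j99.6 Ω
Step 3 — Series combination: Z_total = R + L + C = 3040 - j61.57 Ω = 3041∠-1.2° Ω.

Z = 3040 - j61.57 Ω = 3041∠-1.2° Ω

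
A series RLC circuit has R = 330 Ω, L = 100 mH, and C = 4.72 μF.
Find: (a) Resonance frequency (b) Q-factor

Step 1 — Resonance condition Im(Z)=0 gives ω₀ = 1/√(LC).
Step 2 — ω₀ = 1/√(0.1·4.72e-06) = 1456 rad/s.
Step 3 — f₀ = ω₀/(2π) = 231.7 Hz.
Step 4 — Series Q: Q = ω₀L/R = 1456·0.1/330 = 0.4411.

(a) f₀ = 231.7 Hz  (b) Q = 0.4411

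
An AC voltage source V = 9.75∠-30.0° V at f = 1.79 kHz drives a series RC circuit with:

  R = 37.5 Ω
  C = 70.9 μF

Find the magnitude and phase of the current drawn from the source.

Step 1 — Angular frequency: ω = 2π·f = 2π·1790 = 1.125e+04 rad/s.
Step 2 — Component impedances:
  R: Z = R = 37.5 Ω
  C: Z = 1/(jωC) = -j/(ω·C) = 0 - j1.254 Ω
Step 3 — Series combination: Z_total = R + C = 37.5 - j1.254 Ω = 37.52∠-1.9° Ω.
Step 4 — Source phasor: V = 9.75∠-30.0° V = 8.444 - j4.875 V.
Step 5 — Ohm's law: I = V / Z_total = (8.444 - j4.875) / (37.5 - j1.254) = 0.2293 - j0.1223 A.
Step 6 — Convert to polar: |I| = 0.2599 A, ∠I = -28.1°.

I = 0.2599∠-28.1° A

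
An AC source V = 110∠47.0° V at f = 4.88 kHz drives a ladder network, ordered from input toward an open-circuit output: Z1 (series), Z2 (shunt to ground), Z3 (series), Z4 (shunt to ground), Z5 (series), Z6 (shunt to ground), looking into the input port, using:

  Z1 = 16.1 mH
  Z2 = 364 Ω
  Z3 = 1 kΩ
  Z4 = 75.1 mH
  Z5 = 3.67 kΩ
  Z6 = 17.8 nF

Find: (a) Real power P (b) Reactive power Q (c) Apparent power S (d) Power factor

Step 1 — Angular frequency: ω = 2π·f = 2π·4880 = 3.066e+04 rad/s.
Step 2 — Component impedances:
  Z1: Z = jωL = j·3.066e+04·0.0161 = 0 + j493.7 Ω
  Z2: Z = R = 364 Ω
  Z3: Z = R = 1000 Ω
  Z4: Z = jωL = j·3.066e+04·0.0751 = 0 + j2303 Ω
  Z5: Z = R = 3670 Ω
  Z6: Z = 1/(jωC) = -j/(ω·C) = 0 - j1832 Ω
Step 3 — Ladder network (open output): work backward from the far end, alternating series and parallel combinations. Z_in = 333.9 + j516.6 Ω = 615.1∠57.1° Ω.
Step 4 — Source phasor: V = 110∠47.0° V = 75.02 + j80.45 V.
Step 5 — Current: I = V / Z = 0.1761 - j0.03144 A = 0.1788∠-10.1° A.
Step 6 — Complex power: S = V·I* = 10.68 + j16.52 VA.
Step 7 — Real power: P = Re(S) = 10.68 W.
Step 8 — Reactive power: Q = Im(S) = 16.52 VAR.
Step 9 — Apparent power: |S| = 19.67 VA.
Step 10 — Power factor: PF = P/|S| = 0.5428 (lagging).

(a) P = 10.68 W  (b) Q = 16.52 VAR  (c) S = 19.67 VA  (d) PF = 0.5428 (lagging)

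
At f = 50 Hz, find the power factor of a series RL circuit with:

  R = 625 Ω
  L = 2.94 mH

Step 1 — Angular frequency: ω = 2π·f = 2π·50 = 314.2 rad/s.
Step 2 — Component impedances:
  R: Z = R = 625 Ω
  L: Z = jωL = j·314.2·0.00294 = 0 + j0.9236 Ω
Step 3 — Series combination: Z_total = R + L = 625 + j0.9236 Ω = 625∠0.1° Ω.
Step 4 — Power factor: PF = cos(φ) = Re(Z)/|Z| = 625/625 = 1.
Step 5 — Type: Im(Z) = 0.9236 ⇒ lagging (phase φ = 0.1°).

PF = 1 (lagging, φ = 0.1°)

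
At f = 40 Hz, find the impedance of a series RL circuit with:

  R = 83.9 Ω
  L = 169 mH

Step 1 — Angular frequency: ω = 2π·f = 2π·40 = 251.3 rad/s.
Step 2 — Component impedances:
  R: Z = R = 83.9 Ω
  L: Z = jωL = j·251.3·0.169 = 0 + j42.47 Ω
Step 3 — Series combination: Z_total = R + L = 83.9 + j42.47 Ω = 94.04∠26.9° Ω.

Z = 83.9 + j42.47 Ω = 94.04∠26.9° Ω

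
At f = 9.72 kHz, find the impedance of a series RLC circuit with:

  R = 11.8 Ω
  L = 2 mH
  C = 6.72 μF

Step 1 — Angular frequency: ω = 2π·f = 2π·9720 = 6.107e+04 rad/s.
Step 2 — Component impedances:
  R: Z = R = 11.8 Ω
  L: Z = jωL = j·6.107e+04·0.002 = 0 + j122.1 Ω
  C: Z = 1/(jωC) = -j/(ω·C) = 0 - j2.437 Ω
Step 3 — Series combination: Z_total = R + L + C = 11.8 + j119.7 Ω = 120.3∠84.4° Ω.

Z = 11.8 + j119.7 Ω = 120.3∠84.4° Ω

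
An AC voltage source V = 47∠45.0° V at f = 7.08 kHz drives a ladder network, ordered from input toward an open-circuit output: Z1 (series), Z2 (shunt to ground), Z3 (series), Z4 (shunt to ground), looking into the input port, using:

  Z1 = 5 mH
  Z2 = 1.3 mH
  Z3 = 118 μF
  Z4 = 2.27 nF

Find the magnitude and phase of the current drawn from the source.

Step 1 — Angular frequency: ω = 2π·f = 2π·7080 = 4.448e+04 rad/s.
Step 2 — Component impedances:
  Z1: Z = jωL = j·4.448e+04·0.005 = 0 + j222.4 Ω
  Z2: Z = jωL = j·4.448e+04·0.0013 = 0 + j57.83 Ω
  Z3: Z = 1/(jωC) = -j/(ω·C) = 0 - j0.1905 Ω
  Z4: Z = 1/(jωC) = -j/(ω·C) = 0 - j9903 Ω
Step 3 — Ladder network (open output): work backward from the far end, alternating series and parallel combinations. Z_in = 0 + j280.6 Ω = 280.6∠90.0° Ω.
Step 4 — Source phasor: V = 47∠45.0° V = 33.23 + j33.23 V.
Step 5 — Ohm's law: I = V / Z_total = (33.23 + j33.23) / (0 + j280.6) = 0.1184 - j0.1184 A.
Step 6 — Convert to polar: |I| = 0.1675 A, ∠I = -45.0°.

I = 0.1675∠-45.0° A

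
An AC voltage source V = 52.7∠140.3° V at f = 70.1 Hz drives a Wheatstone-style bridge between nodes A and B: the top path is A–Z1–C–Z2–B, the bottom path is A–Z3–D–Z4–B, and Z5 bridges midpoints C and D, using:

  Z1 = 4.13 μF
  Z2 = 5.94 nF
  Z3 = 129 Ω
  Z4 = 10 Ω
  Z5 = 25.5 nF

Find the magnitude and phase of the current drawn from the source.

Step 1 — Angular frequency: ω = 2π·f = 2π·70.1 = 440.5 rad/s.
Step 2 — Component impedances:
  Z1: Z = 1/(jωC) = -j/(ω·C) = 0 - j549.7 Ω
  Z2: Z = 1/(jωC) = -j/(ω·C) = 0 - j3.822e+05 Ω
  Z3: Z = R = 129 Ω
  Z4: Z = R = 10 Ω
  Z5: Z = 1/(jωC) = -j/(ω·C) = 0 - j8.904e+04 Ω
Step 3 — Bridge requires nodal analysis (the Z5 bridge couples midpoints C and D, so the two paths cannot be reduced to a simple series/parallel combination). Setting node B to ground and injecting 1 A at node A, the 3-node admittance system at A, C, D solves to V_A = Z_AB = 139 - j0.2357 Ω = 139∠-0.1° Ω.
Step 4 — Source phasor: V = 52.7∠140.3° V = -40.55 + j33.66 V.
Step 5 — Ohm's law: I = V / Z_total = (-40.55 + j33.66) / (139 - j0.2357) = -0.2921 + j0.2417 A.
Step 6 — Convert to polar: |I| = 0.3791 A, ∠I = 140.4°.

I = 0.3791∠140.4° A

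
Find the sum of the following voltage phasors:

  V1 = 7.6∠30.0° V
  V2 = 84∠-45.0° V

Step 1 — Convert each phasor to rectangular form:
  V1 = 7.6·(cos(30.0°) + j·sin(30.0°)) = 6.582 + j3.8 V
  V2 = 84·(cos(-45.0°) + j·sin(-45.0°)) = 59.4 - j59.4 V
Step 2 — Sum components: V_total = 65.98 - j55.6 V.
Step 3 — Convert to polar: |V_total| = 86.28 V, ∠V_total = -40.1°.

V_total = 86.28∠-40.1° V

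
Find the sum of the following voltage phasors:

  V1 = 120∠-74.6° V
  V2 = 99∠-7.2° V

Step 1 — Convert each phasor to rectangular form:
  V1 = 120·(cos(-74.6°) + j·sin(-74.6°)) = 31.87 - j115.7 V
  V2 = 99·(cos(-7.2°) + j·sin(-7.2°)) = 98.22 - j12.41 V
Step 2 — Sum components: V_total = 130.1 - j128.1 V.
Step 3 — Convert to polar: |V_total| = 182.6 V, ∠V_total = -44.6°.

V_total = 182.6∠-44.6° V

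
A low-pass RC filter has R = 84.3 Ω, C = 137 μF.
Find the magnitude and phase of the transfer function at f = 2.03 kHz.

Step 1 — Angular frequency: ω = 2π·2030 = 1.275e+04 rad/s.
Step 2 — Transfer function: H(jω) = 1/(1 + jωRC).
Step 3 — Denominator: 1 + jωRC = 1 + j·1.275e+04·84.3·0.000137 = 1 + j147.3.
Step 4 — H = 4.608e-05 - j0.006788.
Step 5 — Magnitude: |H| = 0.006788 (-43.4 dB); phase: φ = -89.6°.

|H| = 0.006788 (-43.4 dB), φ = -89.6°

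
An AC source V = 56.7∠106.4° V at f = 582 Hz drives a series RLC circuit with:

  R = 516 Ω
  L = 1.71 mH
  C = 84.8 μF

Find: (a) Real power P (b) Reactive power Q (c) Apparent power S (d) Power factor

Step 1 — Angular frequency: ω = 2π·f = 2π·582 = 3657 rad/s.
Step 2 — Component impedances:
  R: Z = R = 516 Ω
  L: Z = jωL = j·3657·0.00171 = 0 + j6.253 Ω
  C: Z = 1/(jωC) = -j/(ω·C) = 0 - j3.225 Ω
Step 3 — Series combination: Z_total = R + L + C = 516 + j3.028 Ω = 516∠0.3° Ω.
Step 4 — Source phasor: V = 56.7∠106.4° V = -16.01 + j54.39 V.
Step 5 — Current: I = V / Z = -0.03041 + j0.1056 A = 0.1099∠106.1° A.
Step 6 — Complex power: S = V·I* = 6.23 + j0.03656 VA.
Step 7 — Real power: P = Re(S) = 6.23 W.
Step 8 — Reactive power: Q = Im(S) = 0.03656 VAR.
Step 9 — Apparent power: |S| = 6.23 VA.
Step 10 — Power factor: PF = P/|S| = 1 (lagging).

(a) P = 6.23 W  (b) Q = 0.03656 VAR  (c) S = 6.23 VA  (d) PF = 1 (lagging)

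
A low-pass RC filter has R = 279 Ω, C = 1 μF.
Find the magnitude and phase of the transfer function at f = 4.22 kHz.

Step 1 — Angular frequency: ω = 2π·4220 = 2.652e+04 rad/s.
Step 2 — Transfer function: H(jω) = 1/(1 + jωRC).
Step 3 — Denominator: 1 + jωRC = 1 + j·2.652e+04·279·1e-06 = 1 + j7.398.
Step 4 — H = 0.01794 - j0.1328.
Step 5 — Magnitude: |H| = 0.134 (-17.5 dB); phase: φ = -82.3°.

|H| = 0.134 (-17.5 dB), φ = -82.3°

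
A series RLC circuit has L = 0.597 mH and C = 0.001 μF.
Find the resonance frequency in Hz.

Step 1 — Resonance condition Im(Z)=0 gives ω₀ = 1/√(LC).
Step 2 — ω₀ = 1/√(0.000597·1e-09) = 1.294e+06 rad/s.
Step 3 — f₀ = ω₀/(2π) = 2.06e+05 Hz.

f₀ = 2.06e+05 Hz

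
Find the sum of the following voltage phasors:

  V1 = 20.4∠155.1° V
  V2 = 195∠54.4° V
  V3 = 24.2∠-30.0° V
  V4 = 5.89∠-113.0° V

Step 1 — Convert each phasor to rectangular form:
  V1 = 20.4·(cos(155.1°) + j·sin(155.1°)) = -18.5 + j8.589 V
  V2 = 195·(cos(54.4°) + j·sin(54.4°)) = 113.5 + j158.6 V
  V3 = 24.2·(cos(-30.0°) + j·sin(-30.0°)) = 20.96 - j12.1 V
  V4 = 5.89·(cos(-113.0°) + j·sin(-113.0°)) = -2.301 - j5.422 V
Step 2 — Sum components: V_total = 113.7 + j149.6 V.
Step 3 — Convert to polar: |V_total| = 187.9 V, ∠V_total = 52.8°.

V_total = 187.9∠52.8° V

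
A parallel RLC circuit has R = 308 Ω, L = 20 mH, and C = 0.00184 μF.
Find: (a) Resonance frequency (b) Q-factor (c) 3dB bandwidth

Step 1 — Resonance: ω₀ = 1/√(LC) = 1/√(0.02·1.84e-09) = 1.648e+05 rad/s.
Step 2 — f₀ = ω₀/(2π) = 2.624e+04 Hz.
Step 3 — Parallel Q: Q = R/(ω₀L) = 308/(1.648e+05·0.02) = 0.09342.
Step 4 — Bandwidth: Δω = ω₀/Q = 1.765e+06 rad/s; BW = Δω/(2π) = 2.808e+05 Hz.

(a) f₀ = 2.624e+04 Hz  (b) Q = 0.09342  (c) BW = 2.808e+05 Hz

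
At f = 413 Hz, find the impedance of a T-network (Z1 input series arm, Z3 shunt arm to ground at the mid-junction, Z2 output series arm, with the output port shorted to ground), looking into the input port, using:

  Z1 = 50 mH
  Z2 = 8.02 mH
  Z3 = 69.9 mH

Step 1 — Angular frequency: ω = 2π·f = 2π·413 = 2595 rad/s.
Step 2 — Component impedances:
  Z1: Z = jωL = j·2595·0.05 = 0 + j129.7 Ω
  Z2: Z = jωL = j·2595·0.00802 = 0 + j20.81 Ω
  Z3: Z = jωL = j·2595·0.0699 = 0 + j181.4 Ω
Step 3 — With the output port shorted to ground, the output series arm Z2 runs from the junction to ground; the shunt arm Z3 also runs from the junction to ground. They appear in parallel: Z3 || Z2 = 0 + j18.67 Ω.
Step 4 — Series with input arm Z1: Z_in = Z1 + (Z3 || Z2) = 0 + j148.4 Ω = 148.4∠90.0° Ω.

Z = 0 + j148.4 Ω = 148.4∠90.0° Ω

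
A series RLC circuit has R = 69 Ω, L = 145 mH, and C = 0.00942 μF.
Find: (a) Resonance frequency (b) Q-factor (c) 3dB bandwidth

Step 1 — Resonance: ω₀ = 1/√(LC) = 1/√(0.145·9.42e-09) = 2.706e+04 rad/s.
Step 2 — f₀ = ω₀/(2π) = 4306 Hz.
Step 3 — Series Q: Q = ω₀L/R = 2.706e+04·0.145/69 = 56.86.
Step 4 — Bandwidth: Δω = ω₀/Q = 475.9 rad/s; BW = Δω/(2π) = 75.74 Hz.

(a) f₀ = 4306 Hz  (b) Q = 56.86  (c) BW = 75.74 Hz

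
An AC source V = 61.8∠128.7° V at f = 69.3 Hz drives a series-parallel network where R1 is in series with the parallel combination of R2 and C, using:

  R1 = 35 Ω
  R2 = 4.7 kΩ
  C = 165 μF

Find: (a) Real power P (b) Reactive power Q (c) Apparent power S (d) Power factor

Step 1 — Angular frequency: ω = 2π·f = 2π·69.3 = 435.4 rad/s.
Step 2 — Component impedances:
  R1: Z = R = 35 Ω
  R2: Z = R = 4700 Ω
  C: Z = 1/(jωC) = -j/(ω·C) = 0 - j13.92 Ω
Step 3 — Parallel branch: R2 || C = 1/(1/R2 + 1/C) = 0.04122 - j13.92 Ω.
Step 4 — Series with R1: Z_total = R1 + (R2 || C) = 35.04 - j13.92 Ω = 37.7∠-21.7° Ω.
Step 5 — Source phasor: V = 61.8∠128.7° V = -38.64 + j48.23 V.
Step 6 — Current: I = V / Z = -1.425 + j0.8105 A = 1.639∠150.4° A.
Step 7 — Complex power: S = V·I* = 94.14 - j37.39 VA.
Step 8 — Real power: P = Re(S) = 94.14 W.
Step 9 — Reactive power: Q = Im(S) = -37.39 VAR.
Step 10 — Apparent power: |S| = 101.3 VA.
Step 11 — Power factor: PF = P/|S| = 0.9294 (leading).

(a) P = 94.14 W  (b) Q = -37.39 VAR  (c) S = 101.3 VA  (d) PF = 0.9294 (leading)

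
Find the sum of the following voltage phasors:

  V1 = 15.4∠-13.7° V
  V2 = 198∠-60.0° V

Step 1 — Convert each phasor to rectangular form:
  V1 = 15.4·(cos(-13.7°) + j·sin(-13.7°)) = 14.96 - j3.647 V
  V2 = 198·(cos(-60.0°) + j·sin(-60.0°)) = 99 - j171.5 V
Step 2 — Sum components: V_total = 114 - j175.1 V.
Step 3 — Convert to polar: |V_total| = 208.9 V, ∠V_total = -56.9°.

V_total = 208.9∠-56.9° V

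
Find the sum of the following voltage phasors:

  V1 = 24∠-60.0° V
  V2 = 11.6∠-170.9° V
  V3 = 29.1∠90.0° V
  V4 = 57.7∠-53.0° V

Step 1 — Convert each phasor to rectangular form:
  V1 = 24·(cos(-60.0°) + j·sin(-60.0°)) = 12 - j20.78 V
  V2 = 11.6·(cos(-170.9°) + j·sin(-170.9°)) = -11.45 - j1.835 V
  V3 = 29.1·(cos(90.0°) + j·sin(90.0°)) = 0 + j29.1 V
  V4 = 57.7·(cos(-53.0°) + j·sin(-53.0°)) = 34.72 - j46.08 V
Step 2 — Sum components: V_total = 35.27 - j39.6 V.
Step 3 — Convert to polar: |V_total| = 53.03 V, ∠V_total = -48.3°.

V_total = 53.03∠-48.3° V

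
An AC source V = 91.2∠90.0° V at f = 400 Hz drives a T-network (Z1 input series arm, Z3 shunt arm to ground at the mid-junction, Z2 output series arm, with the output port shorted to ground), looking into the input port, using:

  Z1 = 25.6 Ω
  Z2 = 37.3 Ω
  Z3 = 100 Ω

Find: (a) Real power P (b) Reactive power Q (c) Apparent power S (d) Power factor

Step 1 — Angular frequency: ω = 2π·f = 2π·400 = 2513 rad/s.
Step 2 — Component impedances:
  Z1: Z = R = 25.6 Ω
  Z2: Z = R = 37.3 Ω
  Z3: Z = R = 100 Ω
Step 3 — With the output port shorted to ground, the output series arm Z2 runs from the junction to ground; the shunt arm Z3 also runs from the junction to ground. They appear in parallel: Z3 || Z2 = 27.17 Ω.
Step 4 — Series with input arm Z1: Z_in = Z1 + (Z3 || Z2) = 52.77 Ω = 52.77∠0.0° Ω.
Step 5 — Source phasor: V = 91.2∠90.0° V = 0 + j91.2 V.
Step 6 — Current: I = V / Z = 0 + j1.728 A = 1.728∠90.0° A.
Step 7 — Complex power: S = V·I* = 157.6 VA.
Step 8 — Real power: P = Re(S) = 157.6 W.
Step 9 — Reactive power: Q = Im(S) = 0 VAR.
Step 10 — Apparent power: |S| = 157.6 VA.
Step 11 — Power factor: PF = P/|S| = 1 (unity).

(a) P = 157.6 W  (b) Q = 0 VAR  (c) S = 157.6 VA  (d) PF = 1 (unity)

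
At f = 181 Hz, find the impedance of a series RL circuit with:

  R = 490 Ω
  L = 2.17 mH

Step 1 — Angular frequency: ω = 2π·f = 2π·181 = 1137 rad/s.
Step 2 — Component impedances:
  R: Z = R = 490 Ω
  L: Z = jωL = j·1137·0.00217 = 0 + j2.468 Ω
Step 3 — Series combination: Z_total = R + L = 490 + j2.468 Ω = 490∠0.3° Ω.

Z = 490 + j2.468 Ω = 490∠0.3° Ω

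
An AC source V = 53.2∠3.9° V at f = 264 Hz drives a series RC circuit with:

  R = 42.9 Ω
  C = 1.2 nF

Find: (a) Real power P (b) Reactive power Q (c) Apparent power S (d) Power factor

Step 1 — Angular frequency: ω = 2π·f = 2π·264 = 1659 rad/s.
Step 2 — Component impedances:
  R: Z = R = 42.9 Ω
  C: Z = 1/(jωC) = -j/(ω·C) = 0 - j5.024e+05 Ω
Step 3 — Series combination: Z_total = R + C = 42.9 - j5.024e+05 Ω = 5.024e+05∠-90.0° Ω.
Step 4 — Source phasor: V = 53.2∠3.9° V = 53.08 + j3.618 V.
Step 5 — Current: I = V / Z = -7.193e-06 + j0.0001057 A = 0.0001059∠93.9° A.
Step 6 — Complex power: S = V·I* = 4.811e-07 - j0.005634 VA.
Step 7 — Real power: P = Re(S) = 4.811e-07 W.
Step 8 — Reactive power: Q = Im(S) = -0.005634 VAR.
Step 9 — Apparent power: |S| = 0.005634 VA.
Step 10 — Power factor: PF = P/|S| = 8.539e-05 (leading).

(a) P = 4.811e-07 W  (b) Q = -0.005634 VAR  (c) S = 0.005634 VA  (d) PF = 8.539e-05 (leading)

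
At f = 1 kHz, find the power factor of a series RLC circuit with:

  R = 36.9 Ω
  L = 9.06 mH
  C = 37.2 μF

Step 1 — Angular frequency: ω = 2π·f = 2π·1000 = 6283 rad/s.
Step 2 — Component impedances:
  R: Z = R = 36.9 Ω
  L: Z = jωL = j·6283·0.00906 = 0 + j56.93 Ω
  C: Z = 1/(jωC) = -j/(ω·C) = 0 - j4.278 Ω
Step 3 — Series combination: Z_total = R + L + C = 36.9 + j52.65 Ω = 64.29∠55.0° Ω.
Step 4 — Power factor: PF = cos(φ) = Re(Z)/|Z| = 36.9/64.29 = 0.574.
Step 5 — Type: Im(Z) = 52.65 ⇒ lagging (phase φ = 55.0°).

PF = 0.574 (lagging, φ = 55.0°)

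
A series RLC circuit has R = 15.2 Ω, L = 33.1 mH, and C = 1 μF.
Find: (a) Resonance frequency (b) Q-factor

Step 1 — Resonance condition Im(Z)=0 gives ω₀ = 1/√(LC).
Step 2 — ω₀ = 1/√(0.0331·1e-06) = 5496 rad/s.
Step 3 — f₀ = ω₀/(2π) = 874.8 Hz.
Step 4 — Series Q: Q = ω₀L/R = 5496·0.0331/15.2 = 11.97.

(a) f₀ = 874.8 Hz  (b) Q = 11.97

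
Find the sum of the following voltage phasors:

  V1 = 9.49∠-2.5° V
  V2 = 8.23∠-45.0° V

Step 1 — Convert each phasor to rectangular form:
  V1 = 9.49·(cos(-2.5°) + j·sin(-2.5°)) = 9.481 - j0.4139 V
  V2 = 8.23·(cos(-45.0°) + j·sin(-45.0°)) = 5.819 - j5.819 V
Step 2 — Sum components: V_total = 15.3 - j6.233 V.
Step 3 — Convert to polar: |V_total| = 16.52 V, ∠V_total = -22.2°.

V_total = 16.52∠-22.2° V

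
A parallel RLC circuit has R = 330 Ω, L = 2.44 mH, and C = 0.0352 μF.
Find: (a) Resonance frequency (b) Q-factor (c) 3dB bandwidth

Step 1 — Resonance: ω₀ = 1/√(LC) = 1/√(0.00244·3.52e-08) = 1.079e+05 rad/s.
Step 2 — f₀ = ω₀/(2π) = 1.717e+04 Hz.
Step 3 — Parallel Q: Q = R/(ω₀L) = 330/(1.079e+05·0.00244) = 1.253.
Step 4 — Bandwidth: Δω = ω₀/Q = 8.609e+04 rad/s; BW = Δω/(2π) = 1.37e+04 Hz.

(a) f₀ = 1.717e+04 Hz  (b) Q = 1.253  (c) BW = 1.37e+04 Hz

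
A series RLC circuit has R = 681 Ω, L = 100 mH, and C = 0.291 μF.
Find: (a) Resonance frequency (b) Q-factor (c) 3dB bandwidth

Step 1 — Resonance: ω₀ = 1/√(LC) = 1/√(0.1·2.91e-07) = 5862 rad/s.
Step 2 — f₀ = ω₀/(2π) = 933 Hz.
Step 3 — Series Q: Q = ω₀L/R = 5862·0.1/681 = 0.8608.
Step 4 — Bandwidth: Δω = ω₀/Q = 6810 rad/s; BW = Δω/(2π) = 1084 Hz.

(a) f₀ = 933 Hz  (b) Q = 0.8608  (c) BW = 1084 Hz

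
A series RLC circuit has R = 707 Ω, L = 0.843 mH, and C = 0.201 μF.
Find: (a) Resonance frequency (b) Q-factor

Step 1 — Resonance condition Im(Z)=0 gives ω₀ = 1/√(LC).
Step 2 — ω₀ = 1/√(0.000843·2.01e-07) = 7.682e+04 rad/s.
Step 3 — f₀ = ω₀/(2π) = 1.223e+04 Hz.
Step 4 — Series Q: Q = ω₀L/R = 7.682e+04·0.000843/707 = 0.0916.

(a) f₀ = 1.223e+04 Hz  (b) Q = 0.0916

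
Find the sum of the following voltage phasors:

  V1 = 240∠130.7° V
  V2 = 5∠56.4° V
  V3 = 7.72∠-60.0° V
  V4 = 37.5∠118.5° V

Step 1 — Convert each phasor to rectangular form:
  V1 = 240·(cos(130.7°) + j·sin(130.7°)) = -156.5 + j182 V
  V2 = 5·(cos(56.4°) + j·sin(56.4°)) = 2.767 + j4.165 V
  V3 = 7.72·(cos(-60.0°) + j·sin(-60.0°)) = 3.86 - j6.686 V
  V4 = 37.5·(cos(118.5°) + j·sin(118.5°)) = -17.89 + j32.96 V
Step 2 — Sum components: V_total = -167.8 + j212.4 V.
Step 3 — Convert to polar: |V_total| = 270.7 V, ∠V_total = 128.3°.

V_total = 270.7∠128.3° V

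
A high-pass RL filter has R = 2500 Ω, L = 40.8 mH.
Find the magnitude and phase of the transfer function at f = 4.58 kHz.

Step 1 — Angular frequency: ω = 2π·4580 = 2.878e+04 rad/s.
Step 2 — Transfer function: H(jω) = jωL/(R + jωL).
Step 3 — Numerator jωL = j·1174; denominator R + jωL = 2500 + j1174.
Step 4 — H = 0.1807 + j0.3848.
Step 5 — Magnitude: |H| = 0.4251 (-7.4 dB); phase: φ = 64.8°.

|H| = 0.4251 (-7.4 dB), φ = 64.8°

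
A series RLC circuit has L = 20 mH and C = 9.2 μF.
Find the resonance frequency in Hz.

Step 1 — Resonance condition Im(Z)=0 gives ω₀ = 1/√(LC).
Step 2 — ω₀ = 1/√(0.02·9.2e-06) = 2331 rad/s.
Step 3 — f₀ = ω₀/(2π) = 371 Hz.

f₀ = 371 Hz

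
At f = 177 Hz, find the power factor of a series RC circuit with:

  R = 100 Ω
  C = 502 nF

Step 1 — Angular frequency: ω = 2π·f = 2π·177 = 1112 rad/s.
Step 2 — Component impedances:
  R: Z = R = 100 Ω
  C: Z = 1/(jωC) = -j/(ω·C) = 0 - j1791 Ω
Step 3 — Series combination: Z_total = R + C = 100 - j1791 Ω = 1794∠-86.8° Ω.
Step 4 — Power factor: PF = cos(φ) = Re(Z)/|Z| = 100/1794 = 0.05574.
Step 5 — Type: Im(Z) = -1791 ⇒ leading (phase φ = -86.8°).

PF = 0.05574 (leading, φ = -86.8°)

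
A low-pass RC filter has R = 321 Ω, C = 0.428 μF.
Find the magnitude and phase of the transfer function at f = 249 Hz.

Step 1 — Angular frequency: ω = 2π·249 = 1565 rad/s.
Step 2 — Transfer function: H(jω) = 1/(1 + jωRC).
Step 3 — Denominator: 1 + jωRC = 1 + j·1565·321·4.28e-07 = 1 + j0.2149.
Step 4 — H = 0.9558 - j0.2055.
Step 5 — Magnitude: |H| = 0.9777 (-0.2 dB); phase: φ = -12.1°.

|H| = 0.9777 (-0.2 dB), φ = -12.1°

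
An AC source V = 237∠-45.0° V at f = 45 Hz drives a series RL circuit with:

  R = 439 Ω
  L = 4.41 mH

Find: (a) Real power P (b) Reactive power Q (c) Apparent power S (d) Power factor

Step 1 — Angular frequency: ω = 2π·f = 2π·45 = 282.7 rad/s.
Step 2 — Component impedances:
  R: Z = R = 439 Ω
  L: Z = jωL = j·282.7·0.00441 = 0 + j1.247 Ω
Step 3 — Series combination: Z_total = R + L = 439 + j1.247 Ω = 439∠0.2° Ω.
Step 4 — Source phasor: V = 237∠-45.0° V = 167.6 - j167.6 V.
Step 5 — Current: I = V / Z = 0.3807 - j0.3828 A = 0.5399∠-45.2° A.
Step 6 — Complex power: S = V·I* = 127.9 + j0.3634 VA.
Step 7 — Real power: P = Re(S) = 127.9 W.
Step 8 — Reactive power: Q = Im(S) = 0.3634 VAR.
Step 9 — Apparent power: |S| = 127.9 VA.
Step 10 — Power factor: PF = P/|S| = 1 (lagging).

(a) P = 127.9 W  (b) Q = 0.3634 VAR  (c) S = 127.9 VA  (d) PF = 1 (lagging)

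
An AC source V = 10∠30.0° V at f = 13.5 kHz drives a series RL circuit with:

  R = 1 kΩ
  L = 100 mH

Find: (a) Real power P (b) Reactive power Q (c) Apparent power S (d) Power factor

Step 1 — Angular frequency: ω = 2π·f = 2π·1.35e+04 = 8.482e+04 rad/s.
Step 2 — Component impedances:
  R: Z = R = 1000 Ω
  L: Z = jωL = j·8.482e+04·0.1 = 0 + j8482 Ω
Step 3 — Series combination: Z_total = R + L = 1000 + j8482 Ω = 8541∠83.3° Ω.
Step 4 — Source phasor: V = 10∠30.0° V = 8.66 + j5 V.
Step 5 — Current: I = V / Z = 0.0007001 - j0.0009384 A = 0.001171∠-53.3° A.
Step 6 — Complex power: S = V·I* = 0.001371 + j0.01163 VA.
Step 7 — Real power: P = Re(S) = 0.001371 W.
Step 8 — Reactive power: Q = Im(S) = 0.01163 VAR.
Step 9 — Apparent power: |S| = 0.01171 VA.
Step 10 — Power factor: PF = P/|S| = 0.1171 (lagging).

(a) P = 0.001371 W  (b) Q = 0.01163 VAR  (c) S = 0.01171 VA  (d) PF = 0.1171 (lagging)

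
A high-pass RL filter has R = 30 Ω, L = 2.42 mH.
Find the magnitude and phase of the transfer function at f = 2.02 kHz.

Step 1 — Angular frequency: ω = 2π·2020 = 1.269e+04 rad/s.
Step 2 — Transfer function: H(jω) = jωL/(R + jωL).
Step 3 — Numerator jωL = j·30.71; denominator R + jωL = 30 + j30.71.
Step 4 — H = 0.5118 + j0.4999.
Step 5 — Magnitude: |H| = 0.7154 (-2.9 dB); phase: φ = 44.3°.

|H| = 0.7154 (-2.9 dB), φ = 44.3°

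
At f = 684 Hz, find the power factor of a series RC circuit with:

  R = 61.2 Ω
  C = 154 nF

Step 1 — Angular frequency: ω = 2π·f = 2π·684 = 4298 rad/s.
Step 2 — Component impedances:
  R: Z = R = 61.2 Ω
  C: Z = 1/(jωC) = -j/(ω·C) = 0 - j1511 Ω
Step 3 — Series combination: Z_total = R + C = 61.2 - j1511 Ω = 1512∠-87.7° Ω.
Step 4 — Power factor: PF = cos(φ) = Re(Z)/|Z| = 61.2/1512.2 = 0.04047.
Step 5 — Type: Im(Z) = -1511 ⇒ leading (phase φ = -87.7°).

PF = 0.04047 (leading, φ = -87.7°)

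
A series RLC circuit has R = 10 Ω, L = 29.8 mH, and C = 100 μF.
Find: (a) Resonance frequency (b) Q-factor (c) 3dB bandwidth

Step 1 — Resonance: ω₀ = 1/√(LC) = 1/√(0.0298·0.0001) = 579.3 rad/s.
Step 2 — f₀ = ω₀/(2π) = 92.2 Hz.
Step 3 — Series Q: Q = ω₀L/R = 579.3·0.0298/10 = 1.726.
Step 4 — Bandwidth: Δω = ω₀/Q = 335.6 rad/s; BW = Δω/(2π) = 53.41 Hz.

(a) f₀ = 92.2 Hz  (b) Q = 1.726  (c) BW = 53.41 Hz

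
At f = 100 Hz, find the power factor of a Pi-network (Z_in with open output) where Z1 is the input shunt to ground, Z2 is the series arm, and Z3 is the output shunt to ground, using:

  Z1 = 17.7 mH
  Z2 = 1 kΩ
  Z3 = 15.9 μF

Step 1 — Angular frequency: ω = 2π·f = 2π·100 = 628.3 rad/s.
Step 2 — Component impedances:
  Z1: Z = jωL = j·628.3·0.0177 = 0 + j11.12 Ω
  Z2: Z = R = 1000 Ω
  Z3: Z = 1/(jωC) = -j/(ω·C) = 0 - j100.1 Ω
Step 3 — With open output, the series arm Z2 and the output shunt Z3 appear in series to ground: Z2 + Z3 = 1000 - j100.1 Ω.
Step 4 — Parallel with input shunt Z1: Z_in = Z1 || (Z2 + Z3) = 0.1227 + j11.13 Ω = 11.13∠89.4° Ω.
Step 5 — Power factor: PF = cos(φ) = Re(Z)/|Z| = 0.1227/11.13 = 0.01102.
Step 6 — Type: Im(Z) = 11.13 ⇒ lagging (phase φ = 89.4°).

PF = 0.01102 (lagging, φ = 89.4°)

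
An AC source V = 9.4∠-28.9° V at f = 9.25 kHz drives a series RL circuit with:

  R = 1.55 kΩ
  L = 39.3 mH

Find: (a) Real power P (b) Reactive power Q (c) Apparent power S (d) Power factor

Step 1 — Angular frequency: ω = 2π·f = 2π·9250 = 5.812e+04 rad/s.
Step 2 — Component impedances:
  R: Z = R = 1550 Ω
  L: Z = jωL = j·5.812e+04·0.0393 = 0 + j2284 Ω
Step 3 — Series combination: Z_total = R + L = 1550 + j2284 Ω = 2760∠55.8° Ω.
Step 4 — Source phasor: V = 9.4∠-28.9° V = 8.229 - j4.543 V.
Step 5 — Current: I = V / Z = 0.0003122 - j0.003391 A = 0.003405∠-84.7° A.
Step 6 — Complex power: S = V·I* = 0.01797 + j0.02649 VA.
Step 7 — Real power: P = Re(S) = 0.01797 W.
Step 8 — Reactive power: Q = Im(S) = 0.02649 VAR.
Step 9 — Apparent power: |S| = 0.03201 VA.
Step 10 — Power factor: PF = P/|S| = 0.5615 (lagging).

(a) P = 0.01797 W  (b) Q = 0.02649 VAR  (c) S = 0.03201 VA  (d) PF = 0.5615 (lagging)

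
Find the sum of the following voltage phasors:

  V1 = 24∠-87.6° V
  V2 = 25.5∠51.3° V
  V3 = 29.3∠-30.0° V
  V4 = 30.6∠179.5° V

Step 1 — Convert each phasor to rectangular form:
  V1 = 24·(cos(-87.6°) + j·sin(-87.6°)) = 1.005 - j23.98 V
  V2 = 25.5·(cos(51.3°) + j·sin(51.3°)) = 15.94 + j19.9 V
  V3 = 29.3·(cos(-30.0°) + j·sin(-30.0°)) = 25.37 - j14.65 V
  V4 = 30.6·(cos(179.5°) + j·sin(179.5°)) = -30.6 + j0.267 V
Step 2 — Sum components: V_total = 11.72 - j18.46 V.
Step 3 — Convert to polar: |V_total| = 21.87 V, ∠V_total = -57.6°.

V_total = 21.87∠-57.6° V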